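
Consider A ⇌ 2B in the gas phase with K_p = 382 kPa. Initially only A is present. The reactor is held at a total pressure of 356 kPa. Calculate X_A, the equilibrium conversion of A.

Take 1 mol A as basis and let X be its fractional conversion, so ξ = X.
Moles: n_A = 1 − X; n_B = 2X.
Total moles n_T = 1 + X.
Mole fractions y_i = n_i/n_T; K_p = p_B^2 / (p_A) with p_i = y_i·P.
Equating to 382 kPa and solving on 0 < X < 1: X = 0.460.

X = 0.460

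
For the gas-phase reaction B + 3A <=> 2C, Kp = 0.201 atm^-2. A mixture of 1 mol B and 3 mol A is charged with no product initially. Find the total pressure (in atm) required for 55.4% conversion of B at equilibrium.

P = 6.91 atm

Take 1 mol B as basis and let X be its fractional conversion, so ξ = X.
At extent ξ: n_B = 1 − X; n_A = 3 − 3X; n_C = 2X.
Total moles n_T = 4 − 2X.
Kp = p_C^2 / (p_B p_A^3) with p_i = (n_i/n_T)·P.
At X = 0.554: the mole-fraction product g(X) = Π y_i^ν_i = 9.611. Since Kp = g(X)·P^{-2}, P = (g/Kp)^(1/2) = (9.611/0.201)^(1/2) = 6.91 atm.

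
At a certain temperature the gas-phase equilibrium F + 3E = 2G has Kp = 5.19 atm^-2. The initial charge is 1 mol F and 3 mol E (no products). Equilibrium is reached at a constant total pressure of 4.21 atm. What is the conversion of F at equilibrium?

X = 0.727

Let X = conversion of F (basis 1 mol F); extent of reaction ξ = X.
At extent ξ: n_F = 1 − X; n_E = 3 − 3X; n_G = 2X.
Summing: n_T = 4 − 2X.
Mole fractions y_i = n_i/n_T; Kp = p_G^2 / (p_F p_E^3) with p_i = y_i·P.
Equating to 5.19 atm^-2 and solving on 0 < X < 1: X = 0.727.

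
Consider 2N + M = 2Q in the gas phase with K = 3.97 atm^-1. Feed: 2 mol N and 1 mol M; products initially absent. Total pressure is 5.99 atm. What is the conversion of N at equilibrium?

X = 0.652

Let X = conversion of N (basis 2 mol N); extent of reaction ξ = X.
At extent ξ: n_N = 2 − 2X; n_M = 1 − X; n_Q = 2X.
Summing: n_T = 3 − X.
Mole fractions y_i = n_i/n_T; K = p_Q^2 / (p_N^2 p_M) with p_i = y_i·P.
This yields a degree-3 equation in X; solving on (0,1), X = 0.652.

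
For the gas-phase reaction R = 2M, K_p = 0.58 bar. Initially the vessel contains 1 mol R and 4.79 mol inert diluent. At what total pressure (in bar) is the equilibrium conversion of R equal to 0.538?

P = 1.46 bar

Basis: 1 mol R initially; let X = conversion of R. Extent ξ = X.
Mole table: n_R = 1 − X; n_M = 2X; n_I = 4.79 (inert).
n_T = Σnᵢ = 5.79 + X.
K_p = p_M^2 / (p_R) with p_i = (n_i/n_T)·P.
At X = 0.538: the mole-fraction product g(X) = Π y_i^ν_i = 0.396. Since K_p = g(X)·P^{1}, P = (K_p/g)^(1/1) = (0.58/0.396)^(1/1) = 1.46 bar.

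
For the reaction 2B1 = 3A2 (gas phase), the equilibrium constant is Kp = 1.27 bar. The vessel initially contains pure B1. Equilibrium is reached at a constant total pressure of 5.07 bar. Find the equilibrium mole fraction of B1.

Let X = conversion of B1 (basis 1 mol B1); extent of reaction ξ = 0.5X.
Mole table: n_B1 = 1 − X; n_A2 = 1.5X.
n_T = Σnᵢ = 1 + 0.5X.
With p_i = (n_i/n_T)P, Kp = p_A2^3 / (p_B1^2).
This yields a degree-3 equation in X; solving on (0,1), X = 0.337.
Then n_B1 = 0.663, n_T = 1.17, so y_B1 = 0.568.

y_B1 = 0.568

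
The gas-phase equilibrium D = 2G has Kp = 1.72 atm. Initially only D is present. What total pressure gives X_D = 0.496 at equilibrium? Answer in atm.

Take 1 mol D as basis and let X be its fractional conversion, so ξ = X.
Moles: n_D = 1 − X; n_G = 2X.
Summing: n_T = 1 + X.
Kp = p_G^2 / (p_D) with p_i = (n_i/n_T)·P.
At X = 0.496: the mole-fraction product g(X) = Π y_i^ν_i = 1.305. Since Kp = g(X)·P^{1}, P = (Kp/g)^(1/1) = (1.72/1.305)^(1/1) = 1.32 atm.

P = 1.32 atm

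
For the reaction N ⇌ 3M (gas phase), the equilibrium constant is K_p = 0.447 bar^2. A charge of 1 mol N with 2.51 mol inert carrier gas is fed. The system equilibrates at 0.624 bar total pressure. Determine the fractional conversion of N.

X = 0.684

Basis: 1 mol N initially; let X = conversion of N. Extent ξ = X.
Moles: n_N = 1 − X; n_M = 3X; n_I = 2.51 (inert).
Total moles n_T = 3.51 + 2X.
y_i = n_i/n_T, p_i = y_i·P. K_p = p_M^3 / (p_N).
Equating to 0.447 bar^2 and solving on 0 < X < 1: X = 0.684.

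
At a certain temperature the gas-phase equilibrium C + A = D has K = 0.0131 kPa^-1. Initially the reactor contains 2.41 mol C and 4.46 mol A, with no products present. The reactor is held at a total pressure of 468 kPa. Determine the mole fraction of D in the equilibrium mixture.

y_D = 0.365

Let X = conversion of C (basis 2.41 mol C); extent of reaction ξ = 2.41X.
Species balance: n_C = 2.41 − 2.41X; n_A = 4.46 − 2.41X; n_D = 2.41X.
n_T = Σnᵢ = 6.87 − 2.41X.
With p_i = (n_i/n_T)P, K = p_D / (p_C p_A).
This yields a degree-2 equation in X; solving on (0,1), X = 0.762.
Then n_D = 1.84, n_T = 5.03, so y_D = 0.365.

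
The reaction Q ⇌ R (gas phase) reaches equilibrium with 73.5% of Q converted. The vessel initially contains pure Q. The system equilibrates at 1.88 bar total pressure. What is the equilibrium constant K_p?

Basis: 1 mol Q initially; let X = conversion of Q. Extent ξ = X.
Species balance: n_Q = 1 − X; n_R = X.
Since Δν = 0, n_T = 1 throughout.
At X = 0.735: n_Q = 0.265, n_R = 0.735, n_T = 1.
p_i = (n_i/n_T)·P. K_p = p_R / (p_Q) = 2.77.

K_p = 2.77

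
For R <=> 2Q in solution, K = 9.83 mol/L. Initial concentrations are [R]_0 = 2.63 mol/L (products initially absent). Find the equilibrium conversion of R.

Let X = conversion of R; extent ξ = 2.63·X mol/L.
Concentrations: [R] = 2.63 − 2.63X; [Q] = 5.26X.
K = [Q]^2 / ([R]).
Equating to 9.83 mol/L: the physical root is X = 0.606.

X = 0.606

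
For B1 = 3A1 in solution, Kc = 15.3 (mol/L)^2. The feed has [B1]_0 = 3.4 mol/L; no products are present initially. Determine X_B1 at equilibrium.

Let X = conversion of B1; extent ξ = 3.4·X mol/L.
Concentrations: [B1] = 3.4 − 3.4X; [A1] = 10.2X.
Kc = [A1]^3 / ([B1]).
Solving Kc = 15.3 for X ∈ (0,1): X = 0.322.

X = 0.322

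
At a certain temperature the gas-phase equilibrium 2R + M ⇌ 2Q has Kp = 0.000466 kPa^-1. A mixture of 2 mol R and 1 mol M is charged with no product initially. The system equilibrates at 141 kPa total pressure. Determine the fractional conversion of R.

X = 0.124

Let X = conversion of R (basis 2 mol R); extent of reaction ξ = X.
Moles: n_R = 2 − 2X; n_M = 1 − X; n_Q = 2X.
n_T = Σnᵢ = 3 − X.
Mole fractions y_i = n_i/n_T; Kp = p_Q^2 / (p_R^2 p_M) with p_i = y_i·P.
Setting this equal to 0.000466 kPa^-1 and taking the physical root (0 < X < 1) gives X = 0.124.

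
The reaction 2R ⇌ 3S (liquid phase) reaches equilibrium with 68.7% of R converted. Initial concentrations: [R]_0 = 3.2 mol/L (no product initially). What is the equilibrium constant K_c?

Let X = conversion of R.
Concentrations: [R] = 3.2 − 3.2X; [S] = 4.8X.
At X = 0.687: [R] = 1, [S] = 3.3.
K_c = [S]^3 / ([R]^2) = 35.7 mol/L.

K_c = 35.7 mol/L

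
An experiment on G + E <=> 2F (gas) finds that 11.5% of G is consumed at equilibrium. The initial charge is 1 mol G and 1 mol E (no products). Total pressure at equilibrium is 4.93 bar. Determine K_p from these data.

K_p = 0.0675

Basis: 1 mol G initially; let X = conversion of G. Extent ξ = X.
Mole table: n_G = 1 − X; n_E = 1 − X; n_F = 2X.
Total moles n_T = 2 (Δν = 0, constant).
At X = 0.115: n_G = 0.885, n_E = 0.885, n_F = 0.23, n_T = 2.
p_i = (n_i/n_T)·P. K_p = p_F^2 / (p_G p_E) = 0.0675.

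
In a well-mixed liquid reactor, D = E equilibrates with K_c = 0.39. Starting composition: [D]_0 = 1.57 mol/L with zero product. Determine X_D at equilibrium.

Let X = conversion of D; extent ξ = 1.57·X mol/L.
Concentrations: [D] = 1.57 − 1.57X; [E] = 1.57X.
K_c = [E] / ([D]).
Equating to 0.39: the physical root is X = 0.281.

X = 0.281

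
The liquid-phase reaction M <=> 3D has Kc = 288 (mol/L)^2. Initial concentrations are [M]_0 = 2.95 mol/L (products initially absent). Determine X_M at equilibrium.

X = 0.709

Let X = conversion of M; extent ξ = 2.95·X mol/L.
Concentrations: [M] = 2.95 − 2.95X; [D] = 8.85X.
Kc = [D]^3 / ([M]).
Equating to 288 (mol/L)^2: the physical root is X = 0.709.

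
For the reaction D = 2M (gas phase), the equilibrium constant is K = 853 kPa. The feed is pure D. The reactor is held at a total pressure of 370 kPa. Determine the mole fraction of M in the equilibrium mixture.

y_M = 0.754

Basis: 1 mol D initially; let X = conversion of D. Extent ξ = X.
Moles: n_D = 1 − X; n_M = 2X.
Total moles n_T = 1 + X.
Mole fractions y_i = n_i/n_T; K = p_M^2 / (p_D) with p_i = y_i·P.
Substituting and setting equal to 853 kPa gives a polynomial in X; the root in (0,1) is X = 0.605.
Then n_M = 1.21, n_T = 1.6, so y_M = 0.754.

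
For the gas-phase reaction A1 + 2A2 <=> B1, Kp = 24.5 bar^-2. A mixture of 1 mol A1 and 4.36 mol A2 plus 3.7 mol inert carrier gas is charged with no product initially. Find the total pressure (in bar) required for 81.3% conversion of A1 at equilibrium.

Basis: 1 mol A1 initially; let X = conversion of A1. Extent ξ = X.
Species balance: n_A1 = 1 − X; n_A2 = 4.36 − 2X; n_B1 = X; n_I = 3.7 (inert).
Summing: n_T = 9.06 − 2X.
Kp = p_B1 / (p_A1 p_A2^2) with p_i = (n_i/n_T)·P.
At X = 0.813: the mole-fraction product g(X) = Π y_i^ν_i = 32.14. Since Kp = g(X)·P^{-2}, P = (g/Kp)^(1/2) = (32.14/24.5)^(1/2) = 1.15 bar.

P = 1.15 bar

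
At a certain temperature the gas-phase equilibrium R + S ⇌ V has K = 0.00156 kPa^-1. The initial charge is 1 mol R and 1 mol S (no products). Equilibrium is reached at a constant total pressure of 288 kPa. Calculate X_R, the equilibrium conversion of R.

Let X = conversion of R (basis 1 mol R); extent of reaction ξ = X.
Species balance: n_R = 1 − X; n_S = 1 − X; n_V = X.
Total moles n_T = 2 − X.
With p_i = (n_i/n_T)P, K = p_V / (p_R p_S).
Equating to 0.00156 kPa^-1 and solving on 0 < X < 1: X = 0.169.

X = 0.169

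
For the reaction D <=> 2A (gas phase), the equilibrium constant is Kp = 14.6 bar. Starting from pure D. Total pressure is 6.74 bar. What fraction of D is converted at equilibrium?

X = 0.593

Let X = conversion of D (basis 1 mol D); extent of reaction ξ = X.
Species balance: n_D = 1 − X; n_A = 2X.
Total moles n_T = 1 + X.
With p_i = (n_i/n_T)P, Kp = p_A^2 / (p_D).
Equating to 14.6 bar and solving on 0 < X < 1: X = 0.593.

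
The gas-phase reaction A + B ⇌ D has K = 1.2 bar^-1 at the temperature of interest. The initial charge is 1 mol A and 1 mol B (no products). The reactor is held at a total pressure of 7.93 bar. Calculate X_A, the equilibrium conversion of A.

X = 0.692

Let X = conversion of A (basis 1 mol A); extent of reaction ξ = X.
At extent ξ: n_A = 1 − X; n_B = 1 − X; n_D = X.
Total moles n_T = 2 − X.
With p_i = (n_i/n_T)P, K = p_D / (p_A p_B).
Equating to 1.2 bar^-1 and solving on 0 < X < 1: X = 0.692.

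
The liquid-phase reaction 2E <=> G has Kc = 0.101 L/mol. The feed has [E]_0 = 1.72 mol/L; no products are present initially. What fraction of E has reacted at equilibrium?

X = 0.214

Let X = conversion of E; extent ξ = 1.72X/2 mol/L.
Concentrations: [E] = 1.72 − 1.72X; [G] = 0.86X.
Kc = [G] / ([E]^2).
Solving Kc = 0.101 for X ∈ (0,1): X = 0.214.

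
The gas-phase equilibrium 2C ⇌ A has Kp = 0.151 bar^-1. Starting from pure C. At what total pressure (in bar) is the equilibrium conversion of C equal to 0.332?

Basis: 1 mol C initially; let X = conversion of C. Extent ξ = 0.5X.
Species balance: n_C = 1 − X; n_A = 0.5X.
Total moles n_T = 1 − 0.5X.
Kp = p_A / (p_C^2) with p_i = (n_i/n_T)·P.
At X = 0.332: the mole-fraction product g(X) = Π y_i^ν_i = 0.3103. Since Kp = g(X)·P^{-1}, P = (g/Kp)^(1/1) = (0.3103/0.151)^(1/1) = 2.05 bar.

P = 2.05 bar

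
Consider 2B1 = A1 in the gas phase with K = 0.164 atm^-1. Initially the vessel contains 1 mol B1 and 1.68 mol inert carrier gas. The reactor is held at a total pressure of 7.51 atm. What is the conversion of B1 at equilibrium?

Take 1 mol B1 as basis and let X be its fractional conversion, so ξ = 0.5X.
Moles: n_B1 = 1 − X; n_A1 = 0.5X; n_I = 1.68 (inert).
Summing: n_T = 2.68 − 0.5X.
Mole fractions y_i = n_i/n_T; K = p_A1 / (p_B1^2) with p_i = y_i·P.
Substituting and setting equal to 0.164 atm^-1 gives a polynomial in X; the root in (0,1) is X = 0.380.

X = 0.380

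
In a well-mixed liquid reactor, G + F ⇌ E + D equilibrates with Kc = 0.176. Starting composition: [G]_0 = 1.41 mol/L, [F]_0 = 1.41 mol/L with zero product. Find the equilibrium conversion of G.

X = 0.296

Let X = conversion of G; extent ξ = 1.41·X mol/L.
Concentrations: [G] = 1.41 − 1.41X; [F] = 1.41 − 1.41X; [E] = 1.41X; [D] = 1.41X.
Kc = [E] [D] / ([G] [F]).
This equals 0.176 at X = 0.296 (the root in 0 < X < 1).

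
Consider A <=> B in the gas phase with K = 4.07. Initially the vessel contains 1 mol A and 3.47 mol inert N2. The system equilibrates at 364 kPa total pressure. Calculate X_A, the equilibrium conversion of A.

X = 0.803

Let X = conversion of A (basis 1 mol A); extent of reaction ξ = X.
At extent ξ: n_A = 1 − X; n_B = X; n_I = 3.47 (inert).
n_T stays at 4.47 (no change in mole number).
y_i = n_i/n_T, p_i = y_i·P. K = p_B / (p_A).
Equating to 4.07 and solving on 0 < X < 1: X = 0.803.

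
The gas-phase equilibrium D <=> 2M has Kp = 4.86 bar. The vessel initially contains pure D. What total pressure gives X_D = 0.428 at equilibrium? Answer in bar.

Basis: 1 mol D initially; let X = conversion of D. Extent ξ = X.
Moles: n_D = 1 − X; n_M = 2X.
n_T = Σnᵢ = 1 + X.
Kp = p_M^2 / (p_D) with p_i = (n_i/n_T)·P.
At X = 0.428: the mole-fraction product g(X) = Π y_i^ν_i = 0.8971. Since Kp = g(X)·P^{1}, P = (Kp/g)^(1/1) = (4.86/0.8971)^(1/1) = 5.42 bar.

P = 5.42 bar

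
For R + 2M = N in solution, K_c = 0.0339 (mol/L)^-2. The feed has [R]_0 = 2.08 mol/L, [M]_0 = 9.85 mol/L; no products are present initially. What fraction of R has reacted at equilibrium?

Let X = conversion of R; extent ξ = 2.08·X mol/L.
Concentrations: [R] = 2.08 − 2.08X; [M] = 9.85 − 4.16X; [N] = 2.08X.
K_c = [N] / ([R] [M]^2).
Setting equal to 0.0339 and solving for X on (0,1) gives X = 0.637.

X = 0.637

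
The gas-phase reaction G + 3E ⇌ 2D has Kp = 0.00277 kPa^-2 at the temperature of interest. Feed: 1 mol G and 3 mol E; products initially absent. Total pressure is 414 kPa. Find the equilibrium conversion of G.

Let X = conversion of G (basis 1 mol G); extent of reaction ξ = X.
At extent ξ: n_G = 1 − X; n_E = 3 − 3X; n_D = 2X.
Summing: n_T = 4 − 2X.
y_i = n_i/n_T, p_i = y_i·P. Kp = p_D^2 / (p_G p_E^3).
This yields a degree-4 equation in X; solving on (0,1), X = 0.815.

X = 0.815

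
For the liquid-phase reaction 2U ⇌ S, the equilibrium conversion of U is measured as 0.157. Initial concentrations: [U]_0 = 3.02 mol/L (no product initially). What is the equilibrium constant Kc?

Kc = 0.0366 L/mol

Let X = conversion of U.
Concentrations: [U] = 3.02 − 3.02X; [S] = 1.51X.
At X = 0.157: [U] = 2.55, [S] = 0.237.
Kc = [S] / ([U]^2) = 0.0366 L/mol.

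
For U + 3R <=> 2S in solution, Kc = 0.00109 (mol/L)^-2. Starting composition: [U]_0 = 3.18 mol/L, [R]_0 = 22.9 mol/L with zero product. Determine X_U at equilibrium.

X = 0.503

Let X = conversion of U; extent ξ = 3.18·X mol/L.
Concentrations: [U] = 3.18 − 3.18X; [R] = 22.9 − 9.54X; [S] = 6.36X.
Kc = [S]^2 / ([U] [R]^3).
This equals 0.00109 at X = 0.503 (the root in 0 < X < 1).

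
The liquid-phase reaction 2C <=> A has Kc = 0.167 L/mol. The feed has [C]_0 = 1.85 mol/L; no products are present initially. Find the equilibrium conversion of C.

Let X = conversion of C; extent ξ = 1.85X/2 mol/L.
Concentrations: [C] = 1.85 − 1.85X; [A] = 0.925X.
Kc = [A] / ([C]^2).
Setting equal to 0.167 and solving for X on (0,1) gives X = 0.301.

X = 0.301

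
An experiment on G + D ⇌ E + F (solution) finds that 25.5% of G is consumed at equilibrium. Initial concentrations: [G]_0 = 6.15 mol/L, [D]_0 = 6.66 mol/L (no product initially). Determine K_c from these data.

K_c = 0.105

Let X = conversion of G.
Concentrations: [G] = 6.15 − 6.15X; [D] = 6.66 − 6.15X; [E] = 6.15X; [F] = 6.15X.
At X = 0.255: [G] = 4.58, [D] = 5.09, [E] = 1.57, [F] = 1.57.
K_c = [E] [F] / ([G] [D]) = 0.105.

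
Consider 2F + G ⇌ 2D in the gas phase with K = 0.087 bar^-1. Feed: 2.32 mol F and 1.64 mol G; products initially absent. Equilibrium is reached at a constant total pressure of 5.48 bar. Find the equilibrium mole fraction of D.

Take 2.32 mol F as basis and let X be its fractional conversion, so ξ = 1.16X.
Mole table: n_F = 2.32 − 2.32X; n_G = 1.64 − 1.16X; n_D = 2.32X.
Total moles n_T = 3.96 − 1.16X.
With p_i = (n_i/n_T)P, K = p_D^2 / (p_F^2 p_G).
Substituting and setting equal to 0.087 bar^-1 gives a polynomial in X; the root in (0,1) is X = 0.293.
Then n_D = 0.679, n_T = 3.62, so y_D = 0.188.

y_D = 0.188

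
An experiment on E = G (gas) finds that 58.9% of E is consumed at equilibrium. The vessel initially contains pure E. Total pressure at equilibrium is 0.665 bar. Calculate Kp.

Kp = 1.43

Take 1 mol E as basis and let X be its fractional conversion, so ξ = X.
Moles: n_E = 1 − X; n_G = X.
n_T stays at 1 (no change in mole number).
At X = 0.589: n_E = 0.411, n_G = 0.589, n_T = 1.
p_i = (n_i/n_T)·P. Kp = p_G / (p_E) = 1.43.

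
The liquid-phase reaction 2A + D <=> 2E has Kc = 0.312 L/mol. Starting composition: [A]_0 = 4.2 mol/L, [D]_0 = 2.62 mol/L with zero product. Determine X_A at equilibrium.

X = 0.424

Let X = conversion of A; extent ξ = 4.2X/2 mol/L.
Concentrations: [A] = 4.2 − 4.2X; [D] = 2.62 − 2.1X; [E] = 4.2X.
Kc = [E]^2 / ([A]^2 [D]).
Setting equal to 0.312 and solving for X on (0,1) gives X = 0.424.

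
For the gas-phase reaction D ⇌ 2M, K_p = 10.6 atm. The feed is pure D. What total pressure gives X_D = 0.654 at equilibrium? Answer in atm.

Take 1 mol D as basis and let X be its fractional conversion, so ξ = X.
At extent ξ: n_D = 1 − X; n_M = 2X.
Total moles n_T = 1 + X.
K_p = p_M^2 / (p_D) with p_i = (n_i/n_T)·P.
At X = 0.654: the mole-fraction product g(X) = Π y_i^ν_i = 2.99. Since K_p = g(X)·P^{1}, P = (K_p/g)^(1/1) = (10.6/2.99)^(1/1) = 3.55 atm.

P = 3.55 atm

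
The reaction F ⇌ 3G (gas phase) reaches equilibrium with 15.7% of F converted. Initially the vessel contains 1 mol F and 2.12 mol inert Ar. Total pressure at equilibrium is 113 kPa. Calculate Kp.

Let X = conversion of F (basis 1 mol F); extent of reaction ξ = X.
At extent ξ: n_F = 1 − X; n_G = 3X; n_I = 2.12 (inert).
Summing: n_T = 3.12 + 2X.
At X = 0.157: n_F = 0.843, n_G = 0.471, n_T = 3.43.
p_i = (n_i/n_T)·P. Kp = p_G^3 / (p_F) = 134 kPa^2.

Kp = 134 kPa^2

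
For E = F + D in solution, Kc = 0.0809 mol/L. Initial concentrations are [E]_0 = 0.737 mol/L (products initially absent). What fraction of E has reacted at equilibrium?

Let X = conversion of E; extent ξ = 0.737·X mol/L.
Concentrations: [E] = 0.737 − 0.737X; [F] = 0.737X; [D] = 0.737X.
Kc = [F] [D] / ([E]).
This equals 0.0809 at X = 0.281 (the root in 0 < X < 1).

X = 0.281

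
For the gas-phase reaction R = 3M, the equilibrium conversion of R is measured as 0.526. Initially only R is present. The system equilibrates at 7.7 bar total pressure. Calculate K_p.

Let X = conversion of R (basis 1 mol R); extent of reaction ξ = X.
Moles: n_R = 1 − X; n_M = 3X.
n_T = Σnᵢ = 1 + 2X.
At X = 0.526: n_R = 0.474, n_M = 1.58, n_T = 2.05.
p_i = (n_i/n_T)·P. K_p = p_M^3 / (p_R) = 117 bar^2.

K_p = 117 bar^2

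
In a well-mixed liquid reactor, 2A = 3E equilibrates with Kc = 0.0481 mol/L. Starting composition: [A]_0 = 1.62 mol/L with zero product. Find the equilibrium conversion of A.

X = 0.181

Let X = conversion of A; extent ξ = 1.62X/2 mol/L.
Concentrations: [A] = 1.62 − 1.62X; [E] = 2.43X.
Kc = [E]^3 / ([A]^2).
This equals 0.0481 at X = 0.181 (the root in 0 < X < 1).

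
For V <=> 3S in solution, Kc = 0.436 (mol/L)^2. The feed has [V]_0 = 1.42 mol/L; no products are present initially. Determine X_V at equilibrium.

Let X = conversion of V; extent ξ = 1.42·X mol/L.
Concentrations: [V] = 1.42 − 1.42X; [S] = 4.26X.
Kc = [S]^3 / ([V]).
This equals 0.436 at X = 0.187 (the root in 0 < X < 1).

X = 0.187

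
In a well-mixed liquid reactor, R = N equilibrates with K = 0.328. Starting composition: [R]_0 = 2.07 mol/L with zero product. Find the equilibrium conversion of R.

X = 0.247

Let X = conversion of R; extent ξ = 2.07·X mol/L.
Concentrations: [R] = 2.07 − 2.07X; [N] = 2.07X.
K = [N] / ([R]).
Equating to 0.328: the physical root is X = 0.247.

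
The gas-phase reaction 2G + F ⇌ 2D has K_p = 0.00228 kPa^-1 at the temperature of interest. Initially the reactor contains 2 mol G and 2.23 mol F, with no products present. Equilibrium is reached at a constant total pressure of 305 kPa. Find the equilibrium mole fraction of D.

Basis: 2 mol G initially; let X = conversion of G. Extent ξ = X.
Species balance: n_G = 2 − 2X; n_F = 2.23 − X; n_D = 2X.
Total moles n_T = 4.23 − X.
With p_i = (n_i/n_T)P, K_p = p_D^2 / (p_G^2 p_F).
Equating to 0.00228 kPa^-1 and solving on 0 < X < 1: X = 0.367.
Then n_D = 0.733, n_T = 3.86, so y_D = 0.190.

y_D = 0.190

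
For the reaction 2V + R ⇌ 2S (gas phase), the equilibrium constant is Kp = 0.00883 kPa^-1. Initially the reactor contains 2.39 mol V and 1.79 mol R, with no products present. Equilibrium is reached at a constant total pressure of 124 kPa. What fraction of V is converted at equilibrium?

Take 2.39 mol V as basis and let X be its fractional conversion, so ξ = 1.2X.
At extent ξ: n_V = 2.39 − 2.39X; n_R = 1.79 − 1.2X; n_S = 2.39X.
Summing: n_T = 4.18 − 1.2X.
With p_i = (n_i/n_T)P, Kp = p_S^2 / (p_V^2 p_R).
Substituting and setting equal to 0.00883 kPa^-1 gives a polynomial in X; the root in (0,1) is X = 0.385.

X = 0.385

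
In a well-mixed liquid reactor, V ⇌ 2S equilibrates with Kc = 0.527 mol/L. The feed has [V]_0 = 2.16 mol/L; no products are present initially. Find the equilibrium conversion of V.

X = 0.218

Let X = conversion of V; extent ξ = 2.16·X mol/L.
Concentrations: [V] = 2.16 − 2.16X; [S] = 4.32X.
Kc = [S]^2 / ([V]).
Equating to 0.527 mol/L: the physical root is X = 0.218.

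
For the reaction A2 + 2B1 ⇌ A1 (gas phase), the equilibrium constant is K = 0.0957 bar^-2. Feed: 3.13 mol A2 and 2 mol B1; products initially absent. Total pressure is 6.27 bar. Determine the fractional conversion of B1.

X = 0.527

Basis: 2 mol B1 initially; let X = conversion of B1. Extent ξ = X.
Mole table: n_A2 = 3.13 − X; n_B1 = 2 − 2X; n_A1 = X.
Total moles n_T = 5.13 − 2X.
Mole fractions y_i = n_i/n_T; K = p_A1 / (p_A2 p_B1^2) with p_i = y_i·P.
This yields a degree-3 equation in X; solving on (0,1), X = 0.527.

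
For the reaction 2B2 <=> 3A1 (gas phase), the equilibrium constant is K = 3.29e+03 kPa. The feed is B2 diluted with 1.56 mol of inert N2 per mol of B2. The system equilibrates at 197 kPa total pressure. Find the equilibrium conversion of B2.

X = 0.810

Let X = conversion of B2 (basis 1 mol B2); extent of reaction ξ = 0.5X.
Moles: n_B2 = 1 − X; n_A1 = 1.5X; n_I = 1.56 (inert).
Summing: n_T = 2.56 + 0.5X.
With p_i = (n_i/n_T)P, K = p_A1^3 / (p_B2^2).
This yields a degree-3 equation in X; solving on (0,1), X = 0.810.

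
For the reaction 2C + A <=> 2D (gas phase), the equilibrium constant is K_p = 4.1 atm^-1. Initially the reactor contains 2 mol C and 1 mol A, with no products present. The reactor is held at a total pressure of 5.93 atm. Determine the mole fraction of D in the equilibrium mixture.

y_D = 0.558

Let X = conversion of C (basis 2 mol C); extent of reaction ξ = X.
At extent ξ: n_C = 2 − 2X; n_A = 1 − X; n_D = 2X.
n_T = Σnᵢ = 3 − X.
With p_i = (n_i/n_T)P, K_p = p_D^2 / (p_C^2 p_A).
Substituting and setting equal to 4.1 atm^-1 gives a polynomial in X; the root in (0,1) is X = 0.654.
Then n_D = 1.31, n_T = 2.35, so y_D = 0.558.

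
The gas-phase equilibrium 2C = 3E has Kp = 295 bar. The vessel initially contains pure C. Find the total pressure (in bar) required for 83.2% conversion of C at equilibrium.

P = 6.07 bar

Basis: 1 mol C initially; let X = conversion of C. Extent ξ = 0.5X.
Moles: n_C = 1 − X; n_E = 1.5X.
Total moles n_T = 1 + 0.5X.
Kp = p_E^3 / (p_C^2) with p_i = (n_i/n_T)·P.
At X = 0.832: the mole-fraction product g(X) = Π y_i^ν_i = 48.64. Since Kp = g(X)·P^{1}, P = (Kp/g)^(1/1) = (295/48.64)^(1/1) = 6.07 bar.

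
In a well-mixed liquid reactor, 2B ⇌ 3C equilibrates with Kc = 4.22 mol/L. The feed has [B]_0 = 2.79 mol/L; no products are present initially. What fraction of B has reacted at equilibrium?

X = 0.489

Let X = conversion of B; extent ξ = 2.79X/2 mol/L.
Concentrations: [B] = 2.79 − 2.79X; [C] = 4.19X.
Kc = [C]^3 / ([B]^2).
Equating to 4.22 mol/L: the physical root is X = 0.489.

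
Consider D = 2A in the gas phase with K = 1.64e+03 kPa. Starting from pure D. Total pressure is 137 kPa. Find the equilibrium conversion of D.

X = 0.866

Let X = conversion of D (basis 1 mol D); extent of reaction ξ = X.
Moles: n_D = 1 − X; n_A = 2X.
n_T = Σnᵢ = 1 + X.
Mole fractions y_i = n_i/n_T; K = p_A^2 / (p_D) with p_i = y_i·P.
Equating to 1.64e+03 kPa and solving on 0 < X < 1: X = 0.866.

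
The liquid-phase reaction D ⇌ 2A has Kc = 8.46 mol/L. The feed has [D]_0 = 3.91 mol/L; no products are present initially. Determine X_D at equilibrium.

X = 0.513

Let X = conversion of D; extent ξ = 3.91·X mol/L.
Concentrations: [D] = 3.91 − 3.91X; [A] = 7.82X.
Kc = [A]^2 / ([D]).
This equals 8.46 at X = 0.513 (the root in 0 < X < 1).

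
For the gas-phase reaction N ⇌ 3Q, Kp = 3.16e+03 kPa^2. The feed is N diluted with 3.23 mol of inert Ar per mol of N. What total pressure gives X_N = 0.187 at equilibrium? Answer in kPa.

P = 555 kPa

Let X = conversion of N (basis 1 mol N); extent of reaction ξ = X.
Species balance: n_N = 1 − X; n_Q = 3X; n_I = 3.23 (inert).
Summing: n_T = 4.23 + 2X.
Kp = p_Q^3 / (p_N) with p_i = (n_i/n_T)·P.
At X = 0.187: the mole-fraction product g(X) = Π y_i^ν_i = 0.01025. Since Kp = g(X)·P^{2}, P = (Kp/g)^(1/2) = (3.16e+03/0.01025)^(1/2) = 555 kPa.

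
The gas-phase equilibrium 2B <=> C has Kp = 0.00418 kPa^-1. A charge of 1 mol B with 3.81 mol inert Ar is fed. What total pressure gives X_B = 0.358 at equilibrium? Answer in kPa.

Take 1 mol B as basis and let X be its fractional conversion, so ξ = 0.5X.
Mole table: n_B = 1 − X; n_C = 0.5X; n_I = 3.81 (inert).
Total moles n_T = 4.81 − 0.5X.
Kp = p_C / (p_B^2) with p_i = (n_i/n_T)·P.
At X = 0.358: the mole-fraction product g(X) = Π y_i^ν_i = 2.011. Since Kp = g(X)·P^{-1}, P = (g/Kp)^(1/1) = (2.011/0.00418)^(1/1) = 481 kPa.

P = 481 kPa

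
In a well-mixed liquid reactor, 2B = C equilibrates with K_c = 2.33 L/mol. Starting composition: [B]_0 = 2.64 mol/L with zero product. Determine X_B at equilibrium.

Let X = conversion of B; extent ξ = 2.64X/2 mol/L.
Concentrations: [B] = 2.64 − 2.64X; [C] = 1.32X.
K_c = [C] / ([B]^2).
This equals 2.33 at X = 0.753 (the root in 0 < X < 1).

X = 0.753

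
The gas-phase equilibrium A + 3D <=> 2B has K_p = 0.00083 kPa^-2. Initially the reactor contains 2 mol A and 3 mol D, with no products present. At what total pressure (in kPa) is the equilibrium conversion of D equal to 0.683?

P = 162 kPa

Take 3 mol D as basis and let X be its fractional conversion, so ξ = X.
Mole table: n_A = 2 − X; n_D = 3 − 3X; n_B = 2X.
Total moles n_T = 5 − 2X.
K_p = p_B^2 / (p_A p_D^3) with p_i = (n_i/n_T)·P.
At X = 0.683: the mole-fraction product g(X) = Π y_i^ν_i = 21.75. Since K_p = g(X)·P^{-2}, P = (g/K_p)^(1/2) = (21.75/0.00083)^(1/2) = 162 kPa.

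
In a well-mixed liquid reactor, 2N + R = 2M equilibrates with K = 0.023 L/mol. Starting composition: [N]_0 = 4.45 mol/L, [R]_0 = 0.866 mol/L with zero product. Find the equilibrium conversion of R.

X = 0.276

Let X = conversion of R; extent ξ = 0.866·X mol/L.
Concentrations: [N] = 4.45 − 1.73X; [R] = 0.866 − 0.866X; [M] = 1.73X.
K = [M]^2 / ([N]^2 [R]).
This equals 0.023 at X = 0.276 (the root in 0 < X < 1).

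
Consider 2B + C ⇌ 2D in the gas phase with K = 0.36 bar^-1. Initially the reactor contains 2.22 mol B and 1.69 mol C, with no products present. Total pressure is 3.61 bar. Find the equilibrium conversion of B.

Basis: 2.22 mol B initially; let X = conversion of B. Extent ξ = 1.11X.
Species balance: n_B = 2.22 − 2.22X; n_C = 1.69 − 1.11X; n_D = 2.22X.
n_T = Σnᵢ = 3.91 − 1.11X.
y_i = n_i/n_T, p_i = y_i·P. K = p_D^2 / (p_B^2 p_C).
This yields a degree-3 equation in X; solving on (0,1), X = 0.406.

X = 0.406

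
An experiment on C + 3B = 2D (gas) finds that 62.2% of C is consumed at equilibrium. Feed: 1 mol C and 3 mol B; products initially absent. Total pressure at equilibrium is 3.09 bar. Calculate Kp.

Kp = 2.23 bar^-2

Take 1 mol C as basis and let X be its fractional conversion, so ξ = X.
Mole table: n_C = 1 − X; n_B = 3 − 3X; n_D = 2X.
n_T = Σnᵢ = 4 − 2X.
At X = 0.622: n_C = 0.378, n_B = 1.13, n_D = 1.24, n_T = 2.76.
p_i = (n_i/n_T)·P. Kp = p_D^2 / (p_C p_B^3) = 2.23 bar^-2.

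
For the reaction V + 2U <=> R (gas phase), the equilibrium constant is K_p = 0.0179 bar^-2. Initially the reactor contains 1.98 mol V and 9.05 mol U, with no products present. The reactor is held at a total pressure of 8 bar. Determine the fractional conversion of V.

Take 1.98 mol V as basis and let X be its fractional conversion, so ξ = 1.98X.
Mole table: n_V = 1.98 − 1.98X; n_U = 9.05 − 3.96X; n_R = 1.98X.
Summing: n_T = 11 − 3.96X.
With p_i = (n_i/n_T)P, K_p = p_R / (p_V p_U^2).
Substituting and setting equal to 0.0179 bar^-2 gives a polynomial in X; the root in (0,1) is X = 0.416.

X = 0.416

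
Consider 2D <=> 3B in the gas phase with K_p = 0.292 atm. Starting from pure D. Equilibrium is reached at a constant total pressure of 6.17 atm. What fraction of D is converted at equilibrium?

X = 0.213

Take 1 mol D as basis and let X be its fractional conversion, so ξ = 0.5X.
Mole table: n_D = 1 − X; n_B = 1.5X.
n_T = Σnᵢ = 1 + 0.5X.
y_i = n_i/n_T, p_i = y_i·P. K_p = p_B^3 / (p_D^2).
Setting this equal to 0.292 atm and taking the physical root (0 < X < 1) gives X = 0.213.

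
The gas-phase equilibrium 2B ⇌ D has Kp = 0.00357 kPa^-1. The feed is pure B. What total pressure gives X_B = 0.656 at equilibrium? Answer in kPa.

P = 522 kPa

Basis: 1 mol B initially; let X = conversion of B. Extent ξ = 0.5X.
Species balance: n_B = 1 − X; n_D = 0.5X.
n_T = Σnᵢ = 1 − 0.5X.
Kp = p_D / (p_B^2) with p_i = (n_i/n_T)·P.
At X = 0.656: the mole-fraction product g(X) = Π y_i^ν_i = 1.863. Since Kp = g(X)·P^{-1}, P = (g/Kp)^(1/1) = (1.863/0.00357)^(1/1) = 522 kPa.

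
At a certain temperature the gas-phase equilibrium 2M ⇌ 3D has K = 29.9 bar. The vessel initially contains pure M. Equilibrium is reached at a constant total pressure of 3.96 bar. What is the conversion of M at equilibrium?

Let X = conversion of M (basis 1 mol M); extent of reaction ξ = 0.5X.
Species balance: n_M = 1 − X; n_D = 1.5X.
Total moles n_T = 1 + 0.5X.
Mole fractions y_i = n_i/n_T; K = p_D^3 / (p_M^2) with p_i = y_i·P.
Substituting and setting equal to 29.9 bar gives a polynomial in X; the root in (0,1) is X = 0.678.

X = 0.678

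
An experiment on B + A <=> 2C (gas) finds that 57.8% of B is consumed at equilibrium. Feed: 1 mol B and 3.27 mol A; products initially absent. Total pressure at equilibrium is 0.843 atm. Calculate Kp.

Kp = 1.18

Take 1 mol B as basis and let X be its fractional conversion, so ξ = X.
At extent ξ: n_B = 1 − X; n_A = 3.27 − X; n_C = 2X.
Total moles n_T = 4.27 (Δν = 0, constant).
At X = 0.578: n_B = 0.422, n_A = 2.69, n_C = 1.16, n_T = 4.27.
p_i = (n_i/n_T)·P. Kp = p_C^2 / (p_B p_A) = 1.18.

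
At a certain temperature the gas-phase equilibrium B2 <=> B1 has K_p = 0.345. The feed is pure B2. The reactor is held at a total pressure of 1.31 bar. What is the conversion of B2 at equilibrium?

Let X = conversion of B2 (basis 1 mol B2); extent of reaction ξ = X.
Mole table: n_B2 = 1 − X; n_B1 = X.
n_T stays at 1 (no change in mole number).
Mole fractions y_i = n_i/n_T; K_p = p_B1 / (p_B2) with p_i = y_i·P.
Substituting and setting equal to 0.345 gives a polynomial in X; the root in (0,1) is X = 0.257.

X = 0.257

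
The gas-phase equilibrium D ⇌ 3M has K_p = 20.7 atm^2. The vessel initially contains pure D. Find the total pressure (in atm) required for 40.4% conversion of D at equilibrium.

P = 4.76 atm

Let X = conversion of D (basis 1 mol D); extent of reaction ξ = X.
Species balance: n_D = 1 − X; n_M = 3X.
n_T = Σnᵢ = 1 + 2X.
K_p = p_M^3 / (p_D) with p_i = (n_i/n_T)·P.
At X = 0.404: the mole-fraction product g(X) = Π y_i^ν_i = 0.9138. Since K_p = g(X)·P^{2}, P = (K_p/g)^(1/2) = (20.7/0.9138)^(1/2) = 4.76 atm.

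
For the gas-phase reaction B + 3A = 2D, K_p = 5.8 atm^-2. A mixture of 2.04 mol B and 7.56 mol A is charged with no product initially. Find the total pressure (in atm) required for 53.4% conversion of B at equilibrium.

P = 0.774 atm

Let X = conversion of B (basis 2.04 mol B); extent of reaction ξ = 2.04X.
Mole table: n_B = 2.04 − 2.04X; n_A = 7.56 − 6.12X; n_D = 4.08X.
Total moles n_T = 9.6 − 4.08X.
K_p = p_D^2 / (p_B p_A^3) with p_i = (n_i/n_T)·P.
At X = 0.534: the mole-fraction product g(X) = Π y_i^ν_i = 3.478. Since K_p = g(X)·P^{-2}, P = (g/K_p)^(1/2) = (3.478/5.8)^(1/2) = 0.774 atm.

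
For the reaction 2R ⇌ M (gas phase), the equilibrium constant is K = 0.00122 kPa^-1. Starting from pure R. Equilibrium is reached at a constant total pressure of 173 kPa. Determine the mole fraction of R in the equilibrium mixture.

Take 1 mol R as basis and let X be its fractional conversion, so ξ = 0.5X.
Species balance: n_R = 1 − X; n_M = 0.5X.
Total moles n_T = 1 − 0.5X.
With p_i = (n_i/n_T)P, K = p_M / (p_R^2).
Equating to 0.00122 kPa^-1 and solving on 0 < X < 1: X = 0.264.
Then n_R = 0.736, n_T = 0.868, so y_R = 0.848.

y_R = 0.848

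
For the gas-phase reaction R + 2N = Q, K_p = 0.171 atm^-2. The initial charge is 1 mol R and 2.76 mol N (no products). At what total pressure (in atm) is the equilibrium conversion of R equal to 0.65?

Take 1 mol R as basis and let X be its fractional conversion, so ξ = X.
Mole table: n_R = 1 − X; n_N = 2.76 − 2X; n_Q = X.
Summing: n_T = 3.76 − 2X.
K_p = p_Q / (p_R p_N^2) with p_i = (n_i/n_T)·P.
At X = 0.65: the mole-fraction product g(X) = Π y_i^ν_i = 5.272. Since K_p = g(X)·P^{-2}, P = (g/K_p)^(1/2) = (5.272/0.171)^(1/2) = 5.55 atm.

P = 5.55 atm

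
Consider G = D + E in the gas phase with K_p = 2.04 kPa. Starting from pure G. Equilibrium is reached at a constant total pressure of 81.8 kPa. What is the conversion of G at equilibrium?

Basis: 1 mol G initially; let X = conversion of G. Extent ξ = X.
Species balance: n_G = 1 − X; n_D = X; n_E = X.
Total moles n_T = 1 + X.
y_i = n_i/n_T, p_i = y_i·P. K_p = p_D p_E / (p_G).
Equating to 2.04 kPa and solving on 0 < X < 1: X = 0.156.

X = 0.156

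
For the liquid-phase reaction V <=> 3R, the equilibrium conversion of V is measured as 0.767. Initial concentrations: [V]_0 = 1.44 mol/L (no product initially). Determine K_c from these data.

K_c = 108 (mol/L)^2

Let X = conversion of V.
Concentrations: [V] = 1.44 − 1.44X; [R] = 4.32X.
At X = 0.767: [V] = 0.336, [R] = 3.31.
K_c = [R]^3 / ([V]) = 108 (mol/L)^2.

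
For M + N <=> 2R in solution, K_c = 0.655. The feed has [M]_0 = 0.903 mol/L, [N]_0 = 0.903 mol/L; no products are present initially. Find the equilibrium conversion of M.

X = 0.288

Let X = conversion of M; extent ξ = 0.903·X mol/L.
Concentrations: [M] = 0.903 − 0.903X; [N] = 0.903 − 0.903X; [R] = 1.81X.
K_c = [R]^2 / ([M] [N]).
Equating to 0.655: the physical root is X = 0.288.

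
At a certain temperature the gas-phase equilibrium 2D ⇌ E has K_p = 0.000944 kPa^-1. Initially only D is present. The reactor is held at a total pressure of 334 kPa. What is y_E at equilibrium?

Basis: 1 mol D initially; let X = conversion of D. Extent ξ = 0.5X.
At extent ξ: n_D = 1 − X; n_E = 0.5X.
n_T = Σnᵢ = 1 − 0.5X.
Mole fractions y_i = n_i/n_T; K_p = p_E / (p_D^2) with p_i = y_i·P.
Equating to 0.000944 kPa^-1 and solving on 0 < X < 1: X = 0.335.
Then n_E = 0.167, n_T = 0.833, so y_E = 0.201.

y_E = 0.201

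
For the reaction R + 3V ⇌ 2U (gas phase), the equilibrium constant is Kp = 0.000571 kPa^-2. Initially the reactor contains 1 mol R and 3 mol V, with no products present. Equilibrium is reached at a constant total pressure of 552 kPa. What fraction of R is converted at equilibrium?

X = 0.765

Let X = conversion of R (basis 1 mol R); extent of reaction ξ = X.
At extent ξ: n_R = 1 − X; n_V = 3 − 3X; n_U = 2X.
Summing: n_T = 4 − 2X.
With p_i = (n_i/n_T)P, Kp = p_U^2 / (p_R p_V^3).
Substituting and setting equal to 0.000571 kPa^-2 gives a polynomial in X; the root in (0,1) is X = 0.765.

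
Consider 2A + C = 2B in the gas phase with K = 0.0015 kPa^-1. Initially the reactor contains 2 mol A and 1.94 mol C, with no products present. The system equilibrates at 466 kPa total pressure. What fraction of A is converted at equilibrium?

Take 2 mol A as basis and let X be its fractional conversion, so ξ = X.
Species balance: n_A = 2 − 2X; n_C = 1.94 − X; n_B = 2X.
Summing: n_T = 3.94 − X.
y_i = n_i/n_T, p_i = y_i·P. K = p_B^2 / (p_A^2 p_C).
Setting this equal to 0.0015 kPa^-1 and taking the physical root (0 < X < 1) gives X = 0.357.

X = 0.357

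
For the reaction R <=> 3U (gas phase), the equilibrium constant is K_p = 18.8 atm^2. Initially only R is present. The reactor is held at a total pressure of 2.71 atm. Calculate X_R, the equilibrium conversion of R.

X = 0.571

Let X = conversion of R (basis 1 mol R); extent of reaction ξ = X.
Mole table: n_R = 1 − X; n_U = 3X.
Total moles n_T = 1 + 2X.
y_i = n_i/n_T, p_i = y_i·P. K_p = p_U^3 / (p_R).
Setting this equal to 18.8 atm^2 and taking the physical root (0 < X < 1) gives X = 0.571.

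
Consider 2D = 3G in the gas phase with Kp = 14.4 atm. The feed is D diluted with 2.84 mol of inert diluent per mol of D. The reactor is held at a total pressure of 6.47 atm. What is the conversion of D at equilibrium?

X = 0.670

Let X = conversion of D (basis 1 mol D); extent of reaction ξ = 0.5X.
Species balance: n_D = 1 − X; n_G = 1.5X; n_I = 2.84 (inert).
Summing: n_T = 3.84 + 0.5X.
Mole fractions y_i = n_i/n_T; Kp = p_G^3 / (p_D^2) with p_i = y_i·P.
Setting this equal to 14.4 atm and taking the physical root (0 < X < 1) gives X = 0.670.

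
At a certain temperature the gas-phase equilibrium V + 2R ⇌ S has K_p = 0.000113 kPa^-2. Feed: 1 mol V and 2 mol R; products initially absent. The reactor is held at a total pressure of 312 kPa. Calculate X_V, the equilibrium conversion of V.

Basis: 1 mol V initially; let X = conversion of V. Extent ξ = X.
At extent ξ: n_V = 1 − X; n_R = 2 − 2X; n_S = X.
Total moles n_T = 3 − 2X.
y_i = n_i/n_T, p_i = y_i·P. K_p = p_S / (p_V p_R^2).
This yields a degree-3 equation in X; solving on (0,1), X = 0.651.

X = 0.651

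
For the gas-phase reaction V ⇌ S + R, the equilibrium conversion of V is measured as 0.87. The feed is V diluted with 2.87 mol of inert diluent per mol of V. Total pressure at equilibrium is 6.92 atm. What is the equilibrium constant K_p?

K_p = 8.5 atm

Basis: 1 mol V initially; let X = conversion of V. Extent ξ = X.
Moles: n_V = 1 − X; n_S = X; n_R = X; n_I = 2.87 (inert).
n_T = Σnᵢ = 3.87 + X.
At X = 0.87: n_V = 0.13, n_S = 0.87, n_R = 0.87, n_T = 4.74.
p_i = (n_i/n_T)·P. K_p = p_S p_R / (p_V) = 8.5 atm.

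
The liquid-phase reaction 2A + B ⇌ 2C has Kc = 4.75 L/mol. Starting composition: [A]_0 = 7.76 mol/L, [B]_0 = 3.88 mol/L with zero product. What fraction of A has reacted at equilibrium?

X = 0.701

Let X = conversion of A; extent ξ = 7.76X/2 mol/L.
Concentrations: [A] = 7.76 − 7.76X; [B] = 3.88 − 3.88X; [C] = 7.76X.
Kc = [C]^2 / ([A]^2 [B]).
Setting equal to 4.75 and solving for X on (0,1) gives X = 0.701.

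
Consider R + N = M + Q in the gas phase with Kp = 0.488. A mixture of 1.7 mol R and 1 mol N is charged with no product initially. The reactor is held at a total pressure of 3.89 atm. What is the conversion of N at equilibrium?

Take 1 mol N as basis and let X be its fractional conversion, so ξ = X.
Species balance: n_R = 1.7 − X; n_N = 1 − X; n_M = X; n_Q = X.
n_T stays at 2.7 (no change in mole number).
y_i = n_i/n_T, p_i = y_i·P. Kp = p_M p_Q / (p_R p_N).
Equating to 0.488 and solving on 0 < X < 1: X = 0.523.

X = 0.523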